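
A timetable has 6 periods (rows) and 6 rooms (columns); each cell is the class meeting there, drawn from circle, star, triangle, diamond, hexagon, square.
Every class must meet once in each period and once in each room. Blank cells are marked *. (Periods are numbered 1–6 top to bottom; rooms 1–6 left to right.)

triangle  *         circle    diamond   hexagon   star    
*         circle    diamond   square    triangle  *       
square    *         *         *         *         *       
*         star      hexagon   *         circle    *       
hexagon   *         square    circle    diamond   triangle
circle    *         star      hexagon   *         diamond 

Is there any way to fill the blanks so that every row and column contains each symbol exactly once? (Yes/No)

No

Period 5, room 2: period 5 together with room 2 already contain {circle, star, triangle, diamond, hexagon, square} — every symbol — so nothing can go there. The grid has no valid completion.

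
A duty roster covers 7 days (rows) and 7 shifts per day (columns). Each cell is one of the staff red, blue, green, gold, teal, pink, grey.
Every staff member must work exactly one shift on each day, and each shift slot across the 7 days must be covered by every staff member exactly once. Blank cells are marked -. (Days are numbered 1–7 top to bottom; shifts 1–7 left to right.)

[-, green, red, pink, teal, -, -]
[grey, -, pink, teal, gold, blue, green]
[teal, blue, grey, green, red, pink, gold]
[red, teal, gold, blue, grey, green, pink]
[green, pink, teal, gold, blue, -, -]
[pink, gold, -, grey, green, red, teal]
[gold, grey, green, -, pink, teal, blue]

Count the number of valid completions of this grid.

Day 1, shift 1: eliminating its day and shift leaves {blue}.
Day 1, shift 6: eliminating its day and shift leaves {gold, grey}.
Day 1, shift 7: eliminating its day and shift leaves {grey}.
Day 2, shift 2: eliminating its day and shift leaves {red}.
Day 5, shift 6: eliminating its day and shift leaves {grey}.
Day 5, shift 7: eliminating its day and shift leaves {red, grey}.
Day 6, shift 3: eliminating its day and shift leaves {blue}.
Day 7, shift 4: eliminating its day and shift leaves {red}.
Only one assignment across all blanks avoids any day or shift repeat, giving 1 completion.

1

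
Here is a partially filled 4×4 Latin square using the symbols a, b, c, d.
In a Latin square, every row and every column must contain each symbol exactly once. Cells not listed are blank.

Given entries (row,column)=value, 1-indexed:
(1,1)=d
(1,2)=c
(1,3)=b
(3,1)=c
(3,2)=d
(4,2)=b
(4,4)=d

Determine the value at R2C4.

c

Row 1, column 4: row 1 has {b, c, d} and column 4 has {d}, leaving only a.
Row 2, column 2: row 2 has {} and column 2 has {b, c, d}, leaving only a.
Row 2, column 1: row 2 has {a} and column 1 has {c, d}, leaving only b.
Row 2 already has {a, b} and column 4 already has {a, d}, so row 2, column 4 must be c.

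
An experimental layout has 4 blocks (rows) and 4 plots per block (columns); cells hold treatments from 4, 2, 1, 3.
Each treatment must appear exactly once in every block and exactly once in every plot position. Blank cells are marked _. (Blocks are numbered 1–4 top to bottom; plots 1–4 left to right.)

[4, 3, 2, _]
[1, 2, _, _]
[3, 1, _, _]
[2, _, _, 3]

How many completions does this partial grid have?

1

Block 1, plot 4: eliminating its block and plot leaves {1}.
Block 2, plot 3: eliminating its block and plot leaves {4, 3}.
Block 2, plot 4: eliminating its block and plot leaves {4}.
Block 3, plot 3: eliminating its block and plot leaves {4}.
Block 3, plot 4: eliminating its block and plot leaves {4, 2}.
Block 4, plot 2: eliminating its block and plot leaves {4}.
Block 4, plot 3: eliminating its block and plot leaves {4, 1}.
Only one assignment across all blanks avoids any block or plot repeat, giving 1 completion.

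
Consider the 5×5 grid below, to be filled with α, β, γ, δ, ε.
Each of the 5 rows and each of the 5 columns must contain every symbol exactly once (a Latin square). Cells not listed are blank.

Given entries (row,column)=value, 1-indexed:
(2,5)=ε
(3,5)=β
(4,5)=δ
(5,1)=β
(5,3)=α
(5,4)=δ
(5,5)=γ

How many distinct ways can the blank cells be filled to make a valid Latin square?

56

Row 1, column 1: eliminating its row and column leaves {α, γ, δ, ε}.
Row 1, column 2: eliminating its row and column leaves {α, β, γ, δ, ε}.
Row 1, column 3: eliminating its row and column leaves {β, γ, δ, ε}.
Row 1, column 4: eliminating its row and column leaves {α, β, γ, ε}.
Row 1, column 5: eliminating its row and column leaves {α}.
Row 2, column 1: eliminating its row and column leaves {α, γ, δ}.
Row 2, column 2: eliminating its row and column leaves {α, β, γ, δ}.
Row 2, column 3: eliminating its row and column leaves {β, γ, δ}.
Row 2, column 4: eliminating its row and column leaves {α, β, γ}.
Row 3, column 1: eliminating its row and column leaves {α, γ, δ, ε}.
Row 3, column 2: eliminating its row and column leaves {α, γ, δ, ε}.
Row 3, column 3: eliminating its row and column leaves {γ, δ, ε}.
Row 3, column 4: eliminating its row and column leaves {α, γ, ε}.
Row 4, column 1: eliminating its row and column leaves {α, γ, ε}.
Row 4, column 2: eliminating its row and column leaves {α, β, γ, ε}.
Row 4, column 3: eliminating its row and column leaves {β, γ, ε}.
Row 4, column 4: eliminating its row and column leaves {α, β, γ, ε}.
Row 5, column 2: eliminating its row and column leaves {ε}.
Enumerating the assignments across these blanks that avoid any row or column repeat gives 56 completions.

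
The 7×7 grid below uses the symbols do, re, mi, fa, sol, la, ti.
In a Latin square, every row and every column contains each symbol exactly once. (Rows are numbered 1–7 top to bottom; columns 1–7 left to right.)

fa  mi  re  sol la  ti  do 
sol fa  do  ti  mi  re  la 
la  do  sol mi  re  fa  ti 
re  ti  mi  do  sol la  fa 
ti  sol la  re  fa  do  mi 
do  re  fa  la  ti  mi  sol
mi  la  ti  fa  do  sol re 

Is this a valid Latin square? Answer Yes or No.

Yes

Each row is a permutation of the 7 symbols, and so is each column.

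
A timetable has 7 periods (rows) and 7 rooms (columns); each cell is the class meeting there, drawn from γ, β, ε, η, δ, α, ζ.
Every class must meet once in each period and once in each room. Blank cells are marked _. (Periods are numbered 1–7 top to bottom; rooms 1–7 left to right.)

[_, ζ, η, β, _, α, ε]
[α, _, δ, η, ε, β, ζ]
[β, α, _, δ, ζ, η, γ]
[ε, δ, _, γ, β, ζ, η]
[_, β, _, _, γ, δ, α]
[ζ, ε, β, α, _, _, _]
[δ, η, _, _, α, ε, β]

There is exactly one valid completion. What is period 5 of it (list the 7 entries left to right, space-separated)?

Period 5, room 1: period 5 has {γ, β, δ, α} and room 1 has {β, ε, δ, α, ζ}, leaving only η.
Period 1, room 1: period 1 has {β, ε, η, α, ζ} and room 1 has {β, ε, η, δ, α, ζ}, leaving only γ.
Period 1, room 5: period 1 has {γ, β, ε, η, α, ζ} and room 5 has {γ, β, ε, α, ζ}, leaving only δ.
Period 2, room 2: period 2 has {β, ε, η, δ, α, ζ} and room 2 has {β, ε, η, δ, α, ζ}, leaving only γ.
Period 3, room 3: period 3 has {γ, β, η, δ, α, ζ} and room 3 has {β, η, δ}, leaving only ε.
Period 5, room 3: period 5 has {γ, β, η, δ, α} and room 3 has {β, ε, η, δ}, leaving only ζ.
Period 5, room 4: period 5 has {γ, β, η, δ, α, ζ} and room 4 has {γ, β, η, δ, α}, leaving only ε.
So period 5 reads: η β ζ ε γ δ α.

η β ζ ε γ δ α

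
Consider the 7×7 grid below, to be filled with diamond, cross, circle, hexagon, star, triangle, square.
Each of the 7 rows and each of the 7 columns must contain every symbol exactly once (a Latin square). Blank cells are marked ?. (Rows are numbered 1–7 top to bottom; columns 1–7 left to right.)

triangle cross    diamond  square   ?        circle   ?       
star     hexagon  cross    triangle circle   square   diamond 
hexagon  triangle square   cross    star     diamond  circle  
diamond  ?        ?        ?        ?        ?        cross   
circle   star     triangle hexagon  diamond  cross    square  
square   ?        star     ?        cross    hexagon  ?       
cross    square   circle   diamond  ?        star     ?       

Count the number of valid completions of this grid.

1

Row 1, column 5: eliminating its row and column leaves {hexagon}.
Row 1, column 7: eliminating its row and column leaves {hexagon, star}.
Row 4, column 2: eliminating its row and column leaves {circle}.
Row 4, column 3: eliminating its row and column leaves {hexagon}.
Row 4, column 4: eliminating its row and column leaves {circle, star}.
Row 4, column 5: eliminating its row and column leaves {hexagon, triangle, square}.
Row 4, column 6: eliminating its row and column leaves {triangle}.
Row 6, column 2: eliminating its row and column leaves {diamond, circle}.
Row 6, column 4: eliminating its row and column leaves {circle}.
Row 6, column 7: eliminating its row and column leaves {triangle}.
Row 7, column 5: eliminating its row and column leaves {hexagon, triangle}.
Row 7, column 7: eliminating its row and column leaves {hexagon, triangle}.
Only one assignment across all blanks avoids any row or column repeat, giving 1 completion.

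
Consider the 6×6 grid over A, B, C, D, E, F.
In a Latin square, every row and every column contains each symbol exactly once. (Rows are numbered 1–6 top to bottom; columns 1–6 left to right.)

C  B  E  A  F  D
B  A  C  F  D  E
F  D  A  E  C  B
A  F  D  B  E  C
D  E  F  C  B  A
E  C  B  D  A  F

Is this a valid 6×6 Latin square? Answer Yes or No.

Yes

Each row is a permutation of the 6 symbols, and so is each column.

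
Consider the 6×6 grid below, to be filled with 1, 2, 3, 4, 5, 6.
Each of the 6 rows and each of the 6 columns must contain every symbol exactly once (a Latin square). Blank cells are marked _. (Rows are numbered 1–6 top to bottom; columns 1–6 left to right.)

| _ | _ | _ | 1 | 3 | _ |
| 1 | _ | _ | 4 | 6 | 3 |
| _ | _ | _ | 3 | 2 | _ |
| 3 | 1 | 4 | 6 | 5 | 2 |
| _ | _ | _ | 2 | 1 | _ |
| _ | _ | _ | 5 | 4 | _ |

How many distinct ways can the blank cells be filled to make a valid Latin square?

40

Row 1, column 1: eliminating its row and column leaves {2, 4, 5, 6}.
Row 1, column 2: eliminating its row and column leaves {2, 4, 5, 6}.
Row 1, column 3: eliminating its row and column leaves {2, 5, 6}.
Row 1, column 6: eliminating its row and column leaves {4, 5, 6}.
Row 2, column 2: eliminating its row and column leaves {2, 5}.
Row 2, column 3: eliminating its row and column leaves {2, 5}.
Row 3, column 1: eliminating its row and column leaves {4, 5, 6}.
Row 3, column 2: eliminating its row and column leaves {4, 5, 6}.
Row 3, column 3: eliminating its row and column leaves {1, 5, 6}.
Row 3, column 6: eliminating its row and column leaves {1, 4, 5, 6}.
Row 5, column 1: eliminating its row and column leaves {4, 5, 6}.
Row 5, column 2: eliminating its row and column leaves {3, 4, 5, 6}.
Row 5, column 3: eliminating its row and column leaves {3, 5, 6}.
Row 5, column 6: eliminating its row and column leaves {4, 5, 6}.
Row 6, column 1: eliminating its row and column leaves {2, 6}.
Row 6, column 2: eliminating its row and column leaves {2, 3, 6}.
Row 6, column 3: eliminating its row and column leaves {1, 2, 3, 6}.
Row 6, column 6: eliminating its row and column leaves {1, 6}.
Enumerating the assignments across these blanks that avoid any row or column repeat gives 40 completions.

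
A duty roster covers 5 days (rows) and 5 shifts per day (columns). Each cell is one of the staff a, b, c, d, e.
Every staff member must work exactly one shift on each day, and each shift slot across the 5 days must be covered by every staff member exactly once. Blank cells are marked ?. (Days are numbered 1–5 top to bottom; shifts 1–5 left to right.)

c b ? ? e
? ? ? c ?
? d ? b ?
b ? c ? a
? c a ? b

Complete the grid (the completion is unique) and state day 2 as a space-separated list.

Day 2, shift 5: day 2 has {c} and shift 5 has {a, b, e}, leaving only d.
Day 1, shift 3: day 1 has {b, c, e} and shift 3 has {a, c}, leaving only d.
Day 1, shift 4: day 1 has {b, c, d, e} and shift 4 has {b, c}, leaving only a.
Day 3, shift 3: day 3 has {b, d} and shift 3 has {a, c, d}, leaving only e.
Day 2, shift 3: day 2 has {c, d} and shift 3 has {a, c, d, e}, leaving only b.
Day 3, shift 1: day 3 has {b, d, e} and shift 1 has {b, c}, leaving only a.
Day 2, shift 1: day 2 has {b, c, d} and shift 1 has {a, b, c}, leaving only e.
Day 2, shift 2: day 2 has {b, c, d, e} and shift 2 has {b, c, d}, leaving only a.
So day 2 reads: e a b c d.

e a b c d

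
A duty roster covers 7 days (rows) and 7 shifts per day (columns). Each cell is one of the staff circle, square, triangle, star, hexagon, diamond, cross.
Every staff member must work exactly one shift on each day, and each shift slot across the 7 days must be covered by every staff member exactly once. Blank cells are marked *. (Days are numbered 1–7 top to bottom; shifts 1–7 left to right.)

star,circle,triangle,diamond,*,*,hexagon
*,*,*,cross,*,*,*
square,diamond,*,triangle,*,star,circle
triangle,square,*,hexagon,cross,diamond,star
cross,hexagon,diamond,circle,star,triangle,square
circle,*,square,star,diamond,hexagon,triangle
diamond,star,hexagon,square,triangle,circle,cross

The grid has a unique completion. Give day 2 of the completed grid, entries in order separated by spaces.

Day 2, shift 1: day 2 has {cross} and shift 1 has {circle, square, triangle, star, diamond, cross}, leaving only hexagon.
Day 2, shift 2: day 2 has {hexagon, cross} and shift 2 has {circle, square, star, hexagon, diamond}, leaving only triangle.
Day 2, shift 6: day 2 has {triangle, hexagon, cross} and shift 6 has {circle, triangle, star, hexagon, diamond}, leaving only square.
Day 2, shift 5: day 2 has {square, triangle, hexagon, cross} and shift 5 has {triangle, star, diamond, cross}, leaving only circle.
Day 2, shift 3: day 2 has {circle, square, triangle, hexagon, cross} and shift 3 has {square, triangle, hexagon, diamond}, leaving only star.
Day 2, shift 7: day 2 has {circle, square, triangle, star, hexagon, cross} and shift 7 has {circle, square, triangle, star, hexagon, cross}, leaving only diamond.
So day 2 reads: hexagon triangle star cross circle square diamond.

hexagon triangle star cross circle square diamond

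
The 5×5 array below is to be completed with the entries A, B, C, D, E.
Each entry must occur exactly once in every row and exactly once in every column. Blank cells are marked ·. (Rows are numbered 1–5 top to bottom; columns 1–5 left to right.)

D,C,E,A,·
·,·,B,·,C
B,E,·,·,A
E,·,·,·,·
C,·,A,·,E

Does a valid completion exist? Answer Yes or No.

Yes

No row or column among the givens repeats a symbol, and propagating forced cells runs into no contradiction.
One valid completion exists (for instance, D C E A B / A D B E C / B E D C A / E A C B D / C B A D E).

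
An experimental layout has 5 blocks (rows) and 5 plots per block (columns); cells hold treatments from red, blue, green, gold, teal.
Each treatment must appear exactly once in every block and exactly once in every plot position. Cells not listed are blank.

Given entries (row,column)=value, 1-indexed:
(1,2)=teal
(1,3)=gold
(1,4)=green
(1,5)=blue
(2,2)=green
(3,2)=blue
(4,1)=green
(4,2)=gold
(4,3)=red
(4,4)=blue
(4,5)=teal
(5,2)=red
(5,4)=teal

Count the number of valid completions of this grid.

3

Block 1, plot 1: eliminating its block and plot leaves {red}.
Block 2, plot 1: eliminating its block and plot leaves {red, blue, gold, teal}.
Block 2, plot 3: eliminating its block and plot leaves {blue, teal}.
Block 2, plot 4: eliminating its block and plot leaves {red, gold}.
Block 2, plot 5: eliminating its block and plot leaves {red, gold}.
Block 3, plot 1: eliminating its block and plot leaves {red, gold, teal}.
Block 3, plot 3: eliminating its block and plot leaves {green, teal}.
Block 3, plot 4: eliminating its block and plot leaves {red, gold}.
Block 3, plot 5: eliminating its block and plot leaves {red, green, gold}.
Block 5, plot 1: eliminating its block and plot leaves {blue, gold}.
Block 5, plot 3: eliminating its block and plot leaves {blue, green}.
Block 5, plot 5: eliminating its block and plot leaves {green, gold}.
Enumerating the assignments across these blanks that avoid any block or plot repeat gives 3 completions.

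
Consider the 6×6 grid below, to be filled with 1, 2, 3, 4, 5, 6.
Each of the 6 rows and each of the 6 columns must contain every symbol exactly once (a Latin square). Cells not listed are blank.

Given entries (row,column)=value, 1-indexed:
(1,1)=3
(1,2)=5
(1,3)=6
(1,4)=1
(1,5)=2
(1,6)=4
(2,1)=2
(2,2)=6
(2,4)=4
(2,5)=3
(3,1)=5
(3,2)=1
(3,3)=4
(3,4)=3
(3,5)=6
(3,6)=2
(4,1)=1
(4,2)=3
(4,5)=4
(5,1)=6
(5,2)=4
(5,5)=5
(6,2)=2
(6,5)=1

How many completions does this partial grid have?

Row 2, column 3: eliminating its row and column leaves {1, 5}.
Row 2, column 6: eliminating its row and column leaves {1, 5}.
Row 4, column 3: eliminating its row and column leaves {2, 5}.
Row 4, column 4: eliminating its row and column leaves {2, 5, 6}.
Row 4, column 6: eliminating its row and column leaves {5, 6}.
Row 5, column 3: eliminating its row and column leaves {1, 2, 3}.
Row 5, column 4: eliminating its row and column leaves {2}.
Row 5, column 6: eliminating its row and column leaves {1, 3}.
Row 6, column 1: eliminating its row and column leaves {4}.
Row 6, column 3: eliminating its row and column leaves {3, 5}.
Row 6, column 4: eliminating its row and column leaves {5, 6}.
Row 6, column 6: eliminating its row and column leaves {3, 5, 6}.
Enumerating the assignments across these blanks that avoid any row or column repeat gives 3 completions.

3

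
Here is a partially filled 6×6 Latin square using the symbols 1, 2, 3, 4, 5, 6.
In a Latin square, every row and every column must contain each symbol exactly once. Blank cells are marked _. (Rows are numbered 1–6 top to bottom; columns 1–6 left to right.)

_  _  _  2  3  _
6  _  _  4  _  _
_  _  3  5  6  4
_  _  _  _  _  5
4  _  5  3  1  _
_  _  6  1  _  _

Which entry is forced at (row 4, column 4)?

Row 4 already has {5} and column 4 already has {1, 2, 3, 4, 5}, so row 4, column 4 must be 6.

6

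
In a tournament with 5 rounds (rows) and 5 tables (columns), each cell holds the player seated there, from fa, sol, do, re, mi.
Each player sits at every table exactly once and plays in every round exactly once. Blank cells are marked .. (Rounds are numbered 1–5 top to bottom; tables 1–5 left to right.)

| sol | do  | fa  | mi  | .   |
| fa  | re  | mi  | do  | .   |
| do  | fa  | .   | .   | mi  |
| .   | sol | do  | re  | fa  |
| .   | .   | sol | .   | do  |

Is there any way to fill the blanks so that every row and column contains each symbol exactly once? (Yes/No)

Yes

No round or table among the givens repeats a symbol, and propagating forced cells runs into no contradiction.
One valid completion exists (for instance, sol do fa mi re / fa re mi do sol / do fa re sol mi / mi sol do re fa / re mi sol fa do).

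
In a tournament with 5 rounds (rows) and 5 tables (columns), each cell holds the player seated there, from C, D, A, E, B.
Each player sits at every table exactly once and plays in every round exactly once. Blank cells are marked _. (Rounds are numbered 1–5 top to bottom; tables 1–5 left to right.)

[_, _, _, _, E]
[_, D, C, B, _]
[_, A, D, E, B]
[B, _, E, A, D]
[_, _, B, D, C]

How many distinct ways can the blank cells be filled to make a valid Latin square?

Round 1, table 1: eliminating its round and table leaves {C, D, A}.
Round 1, table 2: eliminating its round and table leaves {C, B}.
Round 1, table 3: eliminating its round and table leaves {A}.
Round 1, table 4: eliminating its round and table leaves {C}.
Round 2, table 1: eliminating its round and table leaves {A, E}.
Round 2, table 5: eliminating its round and table leaves {A}.
Round 3, table 1: eliminating its round and table leaves {C}.
Round 4, table 2: eliminating its round and table leaves {C}.
Round 5, table 1: eliminating its round and table leaves {A, E}.
Round 5, table 2: eliminating its round and table leaves {E}.
Only one assignment across all blanks avoids any round or table repeat, giving 1 completion.

1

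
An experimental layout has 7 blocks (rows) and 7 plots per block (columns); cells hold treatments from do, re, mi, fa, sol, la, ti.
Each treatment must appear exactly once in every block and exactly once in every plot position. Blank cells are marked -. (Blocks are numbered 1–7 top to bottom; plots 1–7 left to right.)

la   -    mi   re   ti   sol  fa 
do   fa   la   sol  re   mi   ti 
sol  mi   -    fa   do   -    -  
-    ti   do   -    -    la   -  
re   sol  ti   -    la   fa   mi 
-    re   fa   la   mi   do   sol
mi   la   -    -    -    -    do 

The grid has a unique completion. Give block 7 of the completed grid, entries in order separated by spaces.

mi la sol ti fa re do

Block 7, plot 4: block 7 has {do, mi, la} and plot 4 has {re, fa, sol, la}, leaving only ti.
Block 7, plot 6: block 7 has {do, mi, la, ti} and plot 6 has {do, mi, fa, sol, la}, leaving only re.
Block 7, plot 3: block 7 has {do, re, mi, la, ti} and plot 3 has {do, mi, fa, la, ti}, leaving only sol.
Block 7, plot 5: block 7 has {do, re, mi, sol, la, ti} and plot 5 has {do, re, mi, la, ti}, leaving only fa.
So block 7 reads: mi la sol ti fa re do.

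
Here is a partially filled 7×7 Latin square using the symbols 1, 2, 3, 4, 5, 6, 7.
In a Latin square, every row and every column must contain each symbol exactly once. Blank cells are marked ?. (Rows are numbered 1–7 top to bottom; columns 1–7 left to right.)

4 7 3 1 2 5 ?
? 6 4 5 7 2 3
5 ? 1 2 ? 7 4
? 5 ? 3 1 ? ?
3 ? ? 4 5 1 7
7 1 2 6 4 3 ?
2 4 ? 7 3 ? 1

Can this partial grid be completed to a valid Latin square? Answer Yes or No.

No row or column among the givens repeats a symbol, and propagating forced cells runs into no contradiction.
One valid completion exists (for instance, 4 7 3 1 2 5 6 / 1 6 4 5 7 2 3 / 5 3 1 2 6 7 4 / 6 5 7 3 1 4 2 / 3 2 6 4 5 1 7 / 7 1 2 6 4 3 5 / 2 4 5 7 3 6 1).

Yes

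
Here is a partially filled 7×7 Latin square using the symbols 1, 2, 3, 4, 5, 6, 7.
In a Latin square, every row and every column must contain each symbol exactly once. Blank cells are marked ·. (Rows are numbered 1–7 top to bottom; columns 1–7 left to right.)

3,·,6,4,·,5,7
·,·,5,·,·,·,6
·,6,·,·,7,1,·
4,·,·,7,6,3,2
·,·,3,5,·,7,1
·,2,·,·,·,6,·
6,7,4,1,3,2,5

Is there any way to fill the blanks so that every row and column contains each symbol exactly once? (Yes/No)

Row 1, column 2: row 1 has {3, 4, 5, 6, 7} and column 2 has {2, 6, 7}, so it must be 1.
Row 1, column 5: row 1 has {1, 3, 4, 5, 6, 7} and column 5 has {3, 6, 7}, so it must be 2.
Row 2, column 6: row 2 has {5, 6} and column 6 has {1, 2, 3, 5, 6, 7}, so it must be 4.
Row 2, column 2: row 2 has {4, 5, 6} and column 2 has {1, 2, 6, 7}, so it must be 3.
Row 2, column 4: row 2 has {3, 4, 5, 6} and column 4 has {1, 4, 5, 7}, so it must be 2.
Row 2, column 5: row 2 has {2, 3, 4, 5, 6} and column 5 has {2, 3, 6, 7}, so it must be 1.
Row 2, column 1: row 2 has {1, 2, 3, 4, 5, 6} and column 1 has {3, 4, 6}, so it must be 7.
Row 3, column 3: row 3 has {1, 6, 7} and column 3 has {3, 4, 5, 6}, so it must be 2.
Row 3, column 1: row 3 has {1, 2, 6, 7} and column 1 has {3, 4, 6, 7}, so it must be 5.
Row 3, column 4: row 3 has {1, 2, 5, 6, 7} and column 4 has {1, 2, 4, 5, 7}, so it must be 3.
Now row 6, column 4: row 6 together with column 4 already contain {1, 2, 3, 4, 5, 6, 7} — every symbol — so nothing can go there. The grid has no valid completion.

No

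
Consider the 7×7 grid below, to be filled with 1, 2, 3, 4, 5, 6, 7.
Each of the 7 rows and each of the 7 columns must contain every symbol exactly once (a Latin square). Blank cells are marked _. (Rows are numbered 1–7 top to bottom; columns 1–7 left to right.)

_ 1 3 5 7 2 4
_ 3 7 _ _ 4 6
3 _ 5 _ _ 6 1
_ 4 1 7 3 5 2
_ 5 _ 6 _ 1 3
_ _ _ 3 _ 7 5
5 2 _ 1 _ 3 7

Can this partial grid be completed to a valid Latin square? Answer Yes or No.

No

Row 1, column 1: row 1 has {1, 2, 3, 4, 5, 7} and column 1 has {3, 5}, so it must be 6.
Now row 4, column 1: row 4 together with column 1 already contain {1, 2, 3, 4, 5, 6, 7} — every symbol — so nothing can go there. The grid has no valid completion.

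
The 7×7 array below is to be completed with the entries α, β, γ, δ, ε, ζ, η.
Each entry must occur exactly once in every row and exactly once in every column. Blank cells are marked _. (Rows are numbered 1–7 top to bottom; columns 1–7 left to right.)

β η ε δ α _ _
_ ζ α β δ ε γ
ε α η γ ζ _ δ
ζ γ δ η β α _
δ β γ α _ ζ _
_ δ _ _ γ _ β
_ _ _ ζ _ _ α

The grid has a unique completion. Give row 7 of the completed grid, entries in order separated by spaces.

Row 7, column 2: row 7 has {α, ζ} and column 2 has {α, β, γ, δ, ζ, η}, leaving only ε.
Row 7, column 3: row 7 has {α, ε, ζ} and column 3 has {α, γ, δ, ε, η}, leaving only β.
Row 7, column 5: row 7 has {α, β, ε, ζ} and column 5 has {α, β, γ, δ, ζ}, leaving only η.
Row 7, column 1: row 7 has {α, β, ε, ζ, η} and column 1 has {β, δ, ε, ζ}, leaving only γ.
Row 7, column 6: row 7 has {α, β, γ, ε, ζ, η} and column 6 has {α, ε, ζ}, leaving only δ.
So row 7 reads: γ ε β ζ η δ α.

γ ε β ζ η δ α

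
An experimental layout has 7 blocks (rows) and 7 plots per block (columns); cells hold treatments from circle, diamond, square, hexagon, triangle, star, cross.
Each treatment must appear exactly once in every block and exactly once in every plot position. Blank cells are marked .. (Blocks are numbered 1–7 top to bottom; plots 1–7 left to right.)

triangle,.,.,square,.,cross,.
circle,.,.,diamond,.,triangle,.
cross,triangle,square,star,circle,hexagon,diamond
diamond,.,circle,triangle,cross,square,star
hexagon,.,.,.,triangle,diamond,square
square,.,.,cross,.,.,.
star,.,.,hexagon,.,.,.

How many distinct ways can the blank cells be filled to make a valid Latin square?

Block 1, plot 2: eliminating its block and plot leaves {circle, diamond, hexagon, star}.
Block 1, plot 3: eliminating its block and plot leaves {diamond, hexagon, star}.
Block 1, plot 5: eliminating its block and plot leaves {diamond, hexagon, star}.
Block 1, plot 7: eliminating its block and plot leaves {circle, hexagon}.
Block 2, plot 2: eliminating its block and plot leaves {square, hexagon, star, cross}.
Block 2, plot 3: eliminating its block and plot leaves {hexagon, star, cross}.
Block 2, plot 5: eliminating its block and plot leaves {square, hexagon, star}.
Block 2, plot 7: eliminating its block and plot leaves {hexagon, cross}.
Block 4, plot 2: eliminating its block and plot leaves {hexagon}.
Block 5, plot 2: eliminating its block and plot leaves {circle, star, cross}.
Block 5, plot 3: eliminating its block and plot leaves {star, cross}.
Block 5, plot 4: eliminating its block and plot leaves {circle}.
Block 6, plot 2: eliminating its block and plot leaves {circle, diamond, hexagon, star}.
Block 6, plot 3: eliminating its block and plot leaves {diamond, hexagon, triangle, star}.
Block 6, plot 5: eliminating its block and plot leaves {diamond, hexagon, star}.
Block 6, plot 6: eliminating its block and plot leaves {circle, star}.
Block 6, plot 7: eliminating its block and plot leaves {circle, hexagon, triangle}.
Block 7, plot 2: eliminating its block and plot leaves {circle, diamond, square, cross}.
Block 7, plot 3: eliminating its block and plot leaves {diamond, triangle, cross}.
Block 7, plot 5: eliminating its block and plot leaves {diamond, square}.
Block 7, plot 6: eliminating its block and plot leaves {circle}.
Block 7, plot 7: eliminating its block and plot leaves {circle, triangle, cross}.
Enumerating the assignments across these blanks that avoid any block or plot repeat gives 9 completions.

9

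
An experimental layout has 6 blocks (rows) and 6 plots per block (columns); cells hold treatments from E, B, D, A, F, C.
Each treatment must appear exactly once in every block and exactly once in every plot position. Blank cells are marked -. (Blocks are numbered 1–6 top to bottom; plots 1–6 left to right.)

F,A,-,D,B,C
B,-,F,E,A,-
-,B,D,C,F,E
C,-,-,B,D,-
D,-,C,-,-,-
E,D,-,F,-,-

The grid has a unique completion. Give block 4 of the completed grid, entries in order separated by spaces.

C E A B D F

Block 1, plot 3: block 1 has {B, D, A, F, C} and plot 3 has {D, F, C}, leaving only E.
Block 4, plot 3: block 4 has {B, D, C} and plot 3 has {E, D, F, C}, leaving only A.
Block 4, plot 6: block 4 has {B, D, A, C} and plot 6 has {E, C}, leaving only F.
Block 4, plot 2: block 4 has {B, D, A, F, C} and plot 2 has {B, D, A}, leaving only E.
So block 4 reads: C E A B D F.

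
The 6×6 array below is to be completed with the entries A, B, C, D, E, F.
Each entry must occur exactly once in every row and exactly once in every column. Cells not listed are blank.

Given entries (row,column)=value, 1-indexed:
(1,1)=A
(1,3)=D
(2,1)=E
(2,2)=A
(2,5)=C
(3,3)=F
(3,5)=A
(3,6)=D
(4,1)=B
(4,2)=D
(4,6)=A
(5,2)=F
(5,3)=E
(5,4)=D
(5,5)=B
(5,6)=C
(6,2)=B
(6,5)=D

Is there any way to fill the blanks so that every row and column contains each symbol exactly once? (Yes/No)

No

Row 5, column 1: row 5 together with column 1 already contain {A, B, C, D, E, F} — every symbol — so nothing can go there. The grid has no valid completion.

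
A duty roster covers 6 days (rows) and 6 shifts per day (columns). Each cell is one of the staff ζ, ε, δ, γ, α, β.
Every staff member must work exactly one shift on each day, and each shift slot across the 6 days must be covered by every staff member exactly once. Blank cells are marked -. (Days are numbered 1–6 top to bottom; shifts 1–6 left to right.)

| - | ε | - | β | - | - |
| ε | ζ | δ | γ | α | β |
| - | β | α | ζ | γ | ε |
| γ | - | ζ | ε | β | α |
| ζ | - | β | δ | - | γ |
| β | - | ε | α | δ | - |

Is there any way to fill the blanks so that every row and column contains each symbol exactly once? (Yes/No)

No day or shift among the givens repeats a symbol, and propagating forced cells runs into no contradiction.
One valid completion exists (for instance, α ε γ β ζ δ / ε ζ δ γ α β / δ β α ζ γ ε / γ δ ζ ε β α / ζ α β δ ε γ / β γ ε α δ ζ).

Yes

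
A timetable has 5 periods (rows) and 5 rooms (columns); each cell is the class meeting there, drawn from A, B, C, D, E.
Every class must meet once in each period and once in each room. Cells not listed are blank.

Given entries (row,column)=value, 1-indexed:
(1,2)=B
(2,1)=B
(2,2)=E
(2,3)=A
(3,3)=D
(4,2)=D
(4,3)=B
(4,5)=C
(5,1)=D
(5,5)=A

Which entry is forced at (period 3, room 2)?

Period 2, room 5: period 2 has {A, B, E} and room 5 has {A, C}, leaving only D.
Period 1, room 5: period 1 has {B} and room 5 has {A, C, D}, leaving only E.
Period 1, room 3: period 1 has {B, E} and room 3 has {A, B, D}, leaving only C.
Period 1, room 1: period 1 has {B, C, E} and room 1 has {B, D}, leaving only A.
Period 1, room 4: period 1 has {A, B, C, E} and room 4 has {}, leaving only D.
Period 2, room 4: period 2 has {A, B, D, E} and room 4 has {D}, leaving only C.
Period 3, room 5: period 3 has {D} and room 5 has {A, C, D, E}, leaving only B.
Period 4, room 1: period 4 has {B, C, D} and room 1 has {A, B, D}, leaving only E.
Period 3, room 1: period 3 has {B, D} and room 1 has {A, B, D, E}, leaving only C.
Period 3 already has {B, C, D} and room 2 already has {B, D, E}, so period 3, room 2 must be A.

A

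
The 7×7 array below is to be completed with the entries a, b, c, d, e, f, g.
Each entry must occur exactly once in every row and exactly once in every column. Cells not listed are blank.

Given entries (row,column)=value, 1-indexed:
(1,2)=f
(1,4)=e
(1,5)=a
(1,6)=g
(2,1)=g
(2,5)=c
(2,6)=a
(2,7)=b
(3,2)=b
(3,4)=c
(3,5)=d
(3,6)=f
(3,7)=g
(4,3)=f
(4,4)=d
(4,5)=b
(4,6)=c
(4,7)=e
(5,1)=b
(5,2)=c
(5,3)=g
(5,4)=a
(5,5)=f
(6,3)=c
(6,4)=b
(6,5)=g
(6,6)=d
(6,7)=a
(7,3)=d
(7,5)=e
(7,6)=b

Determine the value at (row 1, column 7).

c

Row 1, column 3: row 1 has {a, e, f, g} and column 3 has {c, d, f, g}, leaving only b.
Row 2, column 3: row 2 has {a, b, c, g} and column 3 has {b, c, d, f, g}, leaving only e.
Row 2, column 2: row 2 has {a, b, c, e, g} and column 2 has {b, c, f}, leaving only d.
Row 2, column 4: row 2 has {a, b, c, d, e, g} and column 4 has {a, b, c, d, e}, leaving only f.
Row 3, column 3: row 3 has {b, c, d, f, g} and column 3 has {b, c, d, e, f, g}, leaving only a.
Row 3, column 1: row 3 has {a, b, c, d, f, g} and column 1 has {b, g}, leaving only e.
Row 4, column 1: row 4 has {b, c, d, e, f} and column 1 has {b, e, g}, leaving only a.
Row 4, column 2: row 4 has {a, b, c, d, e, f} and column 2 has {b, c, d, f}, leaving only g.
Row 5, column 6: row 5 has {a, b, c, f, g} and column 6 has {a, b, c, d, f, g}, leaving only e.
Row 5, column 7: row 5 has {a, b, c, e, f, g} and column 7 has {a, b, e, g}, leaving only d.
Row 1 already has {a, b, e, f, g} and column 7 already has {a, b, d, e, g}, so row 1, column 7 must be c.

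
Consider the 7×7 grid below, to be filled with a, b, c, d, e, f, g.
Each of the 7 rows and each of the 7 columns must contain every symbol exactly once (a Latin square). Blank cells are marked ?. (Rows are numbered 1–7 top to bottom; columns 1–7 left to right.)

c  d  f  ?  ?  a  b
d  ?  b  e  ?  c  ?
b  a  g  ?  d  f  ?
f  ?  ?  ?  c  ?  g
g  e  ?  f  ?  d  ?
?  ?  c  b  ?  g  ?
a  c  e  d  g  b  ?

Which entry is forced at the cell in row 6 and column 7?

Row 1, column 4: row 1 has {a, b, c, d, f} and column 4 has {b, d, e, f}, leaving only g.
Row 1, column 5: row 1 has {a, b, c, d, f, g} and column 5 has {c, d, g}, leaving only e.
Row 3, column 4: row 3 has {a, b, d, f, g} and column 4 has {b, d, e, f, g}, leaving only c.
Row 3, column 7: row 3 has {a, b, c, d, f, g} and column 7 has {b, g}, leaving only e.
Row 4, column 2: row 4 has {c, f, g} and column 2 has {a, c, d, e}, leaving only b.
Row 4, column 4: row 4 has {b, c, f, g} and column 4 has {b, c, d, e, f, g}, leaving only a.
Row 4, column 3: row 4 has {a, b, c, f, g} and column 3 has {b, c, e, f, g}, leaving only d.
Row 4, column 6: row 4 has {a, b, c, d, f, g} and column 6 has {a, b, c, d, f, g}, leaving only e.
Row 5, column 3: row 5 has {d, e, f, g} and column 3 has {b, c, d, e, f, g}, leaving only a.
Row 5, column 5: row 5 has {a, d, e, f, g} and column 5 has {c, d, e, g}, leaving only b.
Row 5, column 7: row 5 has {a, b, d, e, f, g} and column 7 has {b, e, g}, leaving only c.
Row 6, column 1: row 6 has {b, c, g} and column 1 has {a, b, c, d, f, g}, leaving only e.
Row 6, column 2: row 6 has {b, c, e, g} and column 2 has {a, b, c, d, e}, leaving only f.
Row 2, column 2: row 2 has {b, c, d, e} and column 2 has {a, b, c, d, e, f}, leaving only g.
Row 6, column 5: row 6 has {b, c, e, f, g} and column 5 has {b, c, d, e, g}, leaving only a.
Row 6 already has {a, b, c, e, f, g} and column 7 already has {b, c, e, g}, so row 6, column 7 must be d.

d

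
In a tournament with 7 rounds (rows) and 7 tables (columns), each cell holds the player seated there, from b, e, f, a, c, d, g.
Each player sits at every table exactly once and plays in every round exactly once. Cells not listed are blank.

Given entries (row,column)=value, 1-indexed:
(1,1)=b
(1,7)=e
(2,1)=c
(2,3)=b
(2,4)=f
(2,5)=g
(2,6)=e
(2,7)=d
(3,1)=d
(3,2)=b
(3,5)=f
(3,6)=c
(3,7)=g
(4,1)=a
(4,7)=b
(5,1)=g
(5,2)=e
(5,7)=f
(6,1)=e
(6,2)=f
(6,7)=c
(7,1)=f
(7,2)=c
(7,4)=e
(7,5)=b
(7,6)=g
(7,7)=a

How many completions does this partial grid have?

9

Round 1, table 2: eliminating its round and table leaves {a, d, g}.
Round 1, table 3: eliminating its round and table leaves {f, a, c, d, g}.
Round 1, table 4: eliminating its round and table leaves {a, c, d, g}.
Round 1, table 5: eliminating its round and table leaves {a, c, d}.
Round 1, table 6: eliminating its round and table leaves {f, a, d}.
Round 2, table 2: eliminating its round and table leaves {a}.
Round 3, table 3: eliminating its round and table leaves {e, a}.
Round 3, table 4: eliminating its round and table leaves {a}.
Round 4, table 2: eliminating its round and table leaves {d, g}.
Round 4, table 3: eliminating its round and table leaves {e, f, c, d, g}.
Round 4, table 4: eliminating its round and table leaves {c, d, g}.
Round 4, table 5: eliminating its round and table leaves {e, c, d}.
Round 4, table 6: eliminating its round and table leaves {f, d}.
Round 5, table 3: eliminating its round and table leaves {a, c, d}.
Round 5, table 4: eliminating its round and table leaves {b, a, c, d}.
Round 5, table 5: eliminating its round and table leaves {a, c, d}.
Round 5, table 6: eliminating its round and table leaves {b, a, d}.
Round 6, table 3: eliminating its round and table leaves {a, d, g}.
Round 6, table 4: eliminating its round and table leaves {b, a, d, g}.
Round 6, table 5: eliminating its round and table leaves {a, d}.
Round 6, table 6: eliminating its round and table leaves {b, a, d}.
Round 7, table 3: eliminating its round and table leaves {d}.
Enumerating the assignments across these blanks that avoid any round or table repeat gives 9 completions.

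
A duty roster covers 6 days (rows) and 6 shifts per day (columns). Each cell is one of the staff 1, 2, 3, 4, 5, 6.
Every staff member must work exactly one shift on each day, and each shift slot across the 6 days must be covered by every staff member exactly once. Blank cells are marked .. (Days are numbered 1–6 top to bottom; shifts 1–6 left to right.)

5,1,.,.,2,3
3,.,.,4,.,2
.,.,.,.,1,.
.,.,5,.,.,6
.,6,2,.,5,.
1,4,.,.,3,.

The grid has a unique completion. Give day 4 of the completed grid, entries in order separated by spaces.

2 3 5 1 4 6

Day 4, shift 5: day 4 has {5, 6} and shift 5 has {1, 2, 3, 5}, leaving only 4.
Day 4, shift 1: day 4 has {4, 5, 6} and shift 1 has {1, 3, 5}, leaving only 2.
Day 4, shift 2: day 4 has {2, 4, 5, 6} and shift 2 has {1, 4, 6}, leaving only 3.
Day 4, shift 4: day 4 has {2, 3, 4, 5, 6} and shift 4 has {4}, leaving only 1.
So day 4 reads: 2 3 5 1 4 6.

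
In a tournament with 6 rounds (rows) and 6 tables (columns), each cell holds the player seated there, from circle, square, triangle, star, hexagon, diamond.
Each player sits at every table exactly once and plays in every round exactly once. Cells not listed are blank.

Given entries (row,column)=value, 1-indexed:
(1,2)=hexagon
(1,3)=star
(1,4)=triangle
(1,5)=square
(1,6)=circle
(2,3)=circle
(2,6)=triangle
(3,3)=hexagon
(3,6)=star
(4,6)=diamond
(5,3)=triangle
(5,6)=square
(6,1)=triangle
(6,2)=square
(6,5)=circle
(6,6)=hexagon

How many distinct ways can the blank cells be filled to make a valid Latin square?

14

Round 1, table 1: eliminating its round and table leaves {diamond}.
Round 2, table 1: eliminating its round and table leaves {square, star, hexagon, diamond}.
Round 2, table 2: eliminating its round and table leaves {star, diamond}.
Round 2, table 4: eliminating its round and table leaves {square, star, hexagon, diamond}.
Round 2, table 5: eliminating its round and table leaves {star, hexagon, diamond}.
Round 3, table 1: eliminating its round and table leaves {circle, square, diamond}.
Round 3, table 2: eliminating its round and table leaves {circle, triangle, diamond}.
Round 3, table 4: eliminating its round and table leaves {circle, square, diamond}.
Round 3, table 5: eliminating its round and table leaves {triangle, diamond}.
Round 4, table 1: eliminating its round and table leaves {circle, square, star, hexagon}.
Round 4, table 2: eliminating its round and table leaves {circle, triangle, star}.
Round 4, table 3: eliminating its round and table leaves {square}.
Round 4, table 4: eliminating its round and table leaves {circle, square, star, hexagon}.
Round 4, table 5: eliminating its round and table leaves {triangle, star, hexagon}.
Round 5, table 1: eliminating its round and table leaves {circle, star, hexagon, diamond}.
Round 5, table 2: eliminating its round and table leaves {circle, star, diamond}.
Round 5, table 4: eliminating its round and table leaves {circle, star, hexagon, diamond}.
Round 5, table 5: eliminating its round and table leaves {star, hexagon, diamond}.
Round 6, table 3: eliminating its round and table leaves {diamond}.
Round 6, table 4: eliminating its round and table leaves {star, diamond}.
Enumerating the assignments across these blanks that avoid any round or table repeat gives 14 completions.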